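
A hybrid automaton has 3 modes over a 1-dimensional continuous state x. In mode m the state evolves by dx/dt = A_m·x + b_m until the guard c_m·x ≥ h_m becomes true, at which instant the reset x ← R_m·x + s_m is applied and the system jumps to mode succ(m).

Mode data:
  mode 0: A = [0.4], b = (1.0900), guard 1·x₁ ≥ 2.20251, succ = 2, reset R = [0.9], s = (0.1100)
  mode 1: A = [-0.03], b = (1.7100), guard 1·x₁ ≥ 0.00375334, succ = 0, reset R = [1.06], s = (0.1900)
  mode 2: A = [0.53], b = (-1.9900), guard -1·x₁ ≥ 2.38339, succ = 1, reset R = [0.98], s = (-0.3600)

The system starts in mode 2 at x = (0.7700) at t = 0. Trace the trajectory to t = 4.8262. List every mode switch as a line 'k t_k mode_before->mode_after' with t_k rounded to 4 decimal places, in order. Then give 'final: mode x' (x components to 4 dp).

Mode 2: guard c·x = 2.3834 hit at Δt = 1.3604 (t = 1.3604), x⁻ = (-2.3834) → reset → x⁺ = (-2.6957), jump to mode 1
Mode 1: guard c·x = 0.0038 hit at Δt = 1.5425 (t = 2.9029), x⁻ = (0.0038) → reset → x⁺ = (0.1940), jump to mode 0
Mode 0: guard c·x = 2.2025 hit at Δt = 1.3090 (t = 4.2119), x⁻ = (2.2025) → reset → x⁺ = (2.0923), jump to mode 2
Mode 2: flow for 0.6143 to horizon, guard not reached → x = (1.4525)

1 1.3604 2->1
2 2.9029 1->0
3 4.2119 0->2
final: 2 1.4525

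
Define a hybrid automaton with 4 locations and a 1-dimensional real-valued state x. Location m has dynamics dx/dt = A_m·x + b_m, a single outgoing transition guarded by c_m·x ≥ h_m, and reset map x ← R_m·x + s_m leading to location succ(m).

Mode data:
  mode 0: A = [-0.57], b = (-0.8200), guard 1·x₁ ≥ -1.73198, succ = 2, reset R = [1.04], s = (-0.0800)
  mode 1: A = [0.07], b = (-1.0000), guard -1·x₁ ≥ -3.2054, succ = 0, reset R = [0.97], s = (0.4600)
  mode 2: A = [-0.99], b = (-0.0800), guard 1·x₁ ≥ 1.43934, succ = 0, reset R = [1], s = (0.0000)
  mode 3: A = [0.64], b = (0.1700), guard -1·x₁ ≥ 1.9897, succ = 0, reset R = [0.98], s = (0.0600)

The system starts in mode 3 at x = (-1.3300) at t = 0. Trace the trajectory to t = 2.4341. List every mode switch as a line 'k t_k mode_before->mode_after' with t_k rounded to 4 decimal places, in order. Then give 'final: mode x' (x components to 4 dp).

1 0.7536 3->0
2 1.5092 0->2
final: 2 -0.8014

Mode 3: guard c·x = 1.9897 hit at Δt = 0.7536 (t = 0.7536), x⁻ = (-1.9897) → reset → x⁺ = (-1.8899), jump to mode 0
Mode 0: guard c·x = -1.7320 hit at Δt = 0.7556 (t = 1.5092), x⁻ = (-1.7320) → reset → x⁺ = (-1.8813), jump to mode 2
Mode 2: flow for 0.9249 to horizon, guard not reached → x = (-0.8014)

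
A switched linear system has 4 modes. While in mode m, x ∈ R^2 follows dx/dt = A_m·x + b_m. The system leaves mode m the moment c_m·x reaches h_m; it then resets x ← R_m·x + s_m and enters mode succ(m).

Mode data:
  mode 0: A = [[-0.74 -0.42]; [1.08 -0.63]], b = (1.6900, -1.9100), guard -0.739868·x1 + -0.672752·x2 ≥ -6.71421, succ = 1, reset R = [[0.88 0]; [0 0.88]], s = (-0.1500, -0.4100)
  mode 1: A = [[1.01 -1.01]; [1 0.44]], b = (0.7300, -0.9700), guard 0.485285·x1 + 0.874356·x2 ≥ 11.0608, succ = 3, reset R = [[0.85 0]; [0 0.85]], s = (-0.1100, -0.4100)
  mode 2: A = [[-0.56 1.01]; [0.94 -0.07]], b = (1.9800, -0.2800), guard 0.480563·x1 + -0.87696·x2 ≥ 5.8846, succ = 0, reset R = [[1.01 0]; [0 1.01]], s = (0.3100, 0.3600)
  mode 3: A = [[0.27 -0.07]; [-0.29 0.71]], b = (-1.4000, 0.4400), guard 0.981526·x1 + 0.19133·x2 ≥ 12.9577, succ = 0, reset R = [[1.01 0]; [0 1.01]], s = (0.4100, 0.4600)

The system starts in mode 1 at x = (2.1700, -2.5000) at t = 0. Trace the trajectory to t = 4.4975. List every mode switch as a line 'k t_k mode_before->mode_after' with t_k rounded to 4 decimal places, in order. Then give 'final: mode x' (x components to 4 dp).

1 1.3280 1->3
2 2.4964 3->0
3 3.9887 0->1
final: 1 0.2456 7.2599

Mode 1: guard c·x = 11.0608 hit at Δt = 1.3280 (t = 1.3280), x⁻ = (12.6816, 5.6117) → reset → x⁺ = (10.6693, 4.3600), jump to mode 3
Mode 3: guard c·x = 12.9577 hit at Δt = 1.1684 (t = 2.4964), x⁻ = (12.2619, 4.8207) → reset → x⁺ = (12.7945, 5.3289), jump to mode 0
Mode 0: guard c·x = -6.7142 hit at Δt = 1.4923 (t = 3.9887), x⁻ = (2.9238, 6.7648) → reset → x⁺ = (2.4229, 5.5430), jump to mode 1
Mode 1: flow for 0.5088 to horizon, guard not reached → x = (0.2456, 7.2599)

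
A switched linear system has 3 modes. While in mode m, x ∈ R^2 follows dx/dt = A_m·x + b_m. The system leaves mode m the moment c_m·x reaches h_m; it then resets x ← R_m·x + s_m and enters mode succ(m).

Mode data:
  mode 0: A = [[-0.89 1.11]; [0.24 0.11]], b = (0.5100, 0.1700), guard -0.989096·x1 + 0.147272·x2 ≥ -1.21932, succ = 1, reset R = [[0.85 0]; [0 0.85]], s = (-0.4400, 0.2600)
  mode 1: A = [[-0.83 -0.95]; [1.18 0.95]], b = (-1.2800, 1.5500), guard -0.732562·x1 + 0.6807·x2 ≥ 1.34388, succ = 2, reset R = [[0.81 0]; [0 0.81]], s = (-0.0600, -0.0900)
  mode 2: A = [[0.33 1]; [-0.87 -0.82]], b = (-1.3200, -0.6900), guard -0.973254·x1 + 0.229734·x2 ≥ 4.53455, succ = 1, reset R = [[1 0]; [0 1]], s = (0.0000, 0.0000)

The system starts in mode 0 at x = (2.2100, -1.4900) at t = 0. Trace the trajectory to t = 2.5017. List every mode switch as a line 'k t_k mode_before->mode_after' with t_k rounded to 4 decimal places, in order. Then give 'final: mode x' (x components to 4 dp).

Mode 0: guard c·x = -1.2193 hit at Δt = 0.4822 (t = 0.4822), x⁻ = (1.0393, -1.2992) → reset → x⁺ = (0.4434, -0.8443), jump to mode 1
Mode 1: guard c·x = 1.3439 hit at Δt = 1.3351 (t = 1.8173), x⁻ = (-1.0255, 0.8706) → reset → x⁺ = (-0.8906, 0.6152), jump to mode 2
Mode 2: flow for 0.6844 to horizon, guard not reached → x = (-1.6989, 0.5893)

1 0.4822 0->1
2 1.8173 1->2
final: 2 -1.6989 0.5893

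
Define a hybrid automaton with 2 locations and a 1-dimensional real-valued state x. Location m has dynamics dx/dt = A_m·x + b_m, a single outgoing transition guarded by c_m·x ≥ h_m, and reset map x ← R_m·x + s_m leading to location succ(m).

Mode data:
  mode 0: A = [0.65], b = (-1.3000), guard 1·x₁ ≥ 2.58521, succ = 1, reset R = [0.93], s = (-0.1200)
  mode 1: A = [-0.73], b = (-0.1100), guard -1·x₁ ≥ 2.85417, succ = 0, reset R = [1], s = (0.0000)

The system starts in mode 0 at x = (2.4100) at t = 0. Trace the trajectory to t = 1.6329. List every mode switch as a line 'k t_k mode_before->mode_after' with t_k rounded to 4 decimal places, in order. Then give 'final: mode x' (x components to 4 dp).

Mode 0: guard c·x = 2.5852 hit at Δt = 0.5474 (t = 0.5474), x⁻ = (2.5852) → reset → x⁺ = (2.2842), jump to mode 1
Mode 1: flow for 1.0855 to horizon, guard not reached → x = (0.9517)

1 0.5474 0->1
final: 1 0.9517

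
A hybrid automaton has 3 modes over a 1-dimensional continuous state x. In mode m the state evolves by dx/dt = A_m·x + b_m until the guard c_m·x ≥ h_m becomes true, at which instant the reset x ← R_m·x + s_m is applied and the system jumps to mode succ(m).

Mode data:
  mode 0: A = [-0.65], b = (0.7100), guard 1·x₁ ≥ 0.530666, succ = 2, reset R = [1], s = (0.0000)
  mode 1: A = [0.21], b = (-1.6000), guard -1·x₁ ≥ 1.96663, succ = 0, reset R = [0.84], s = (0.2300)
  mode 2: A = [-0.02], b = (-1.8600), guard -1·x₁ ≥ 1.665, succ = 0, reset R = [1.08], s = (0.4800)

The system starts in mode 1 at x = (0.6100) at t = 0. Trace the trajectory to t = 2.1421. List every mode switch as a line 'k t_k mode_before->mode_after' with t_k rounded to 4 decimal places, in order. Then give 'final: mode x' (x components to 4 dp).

Mode 1: guard c·x = 1.9666 hit at Δt = 1.4908 (t = 1.4908), x⁻ = (-1.9666) → reset → x⁺ = (-1.4220), jump to mode 0
Mode 0: flow for 0.6513 to horizon, guard not reached → x = (-0.5542)

1 1.4908 1->0
final: 0 -0.5542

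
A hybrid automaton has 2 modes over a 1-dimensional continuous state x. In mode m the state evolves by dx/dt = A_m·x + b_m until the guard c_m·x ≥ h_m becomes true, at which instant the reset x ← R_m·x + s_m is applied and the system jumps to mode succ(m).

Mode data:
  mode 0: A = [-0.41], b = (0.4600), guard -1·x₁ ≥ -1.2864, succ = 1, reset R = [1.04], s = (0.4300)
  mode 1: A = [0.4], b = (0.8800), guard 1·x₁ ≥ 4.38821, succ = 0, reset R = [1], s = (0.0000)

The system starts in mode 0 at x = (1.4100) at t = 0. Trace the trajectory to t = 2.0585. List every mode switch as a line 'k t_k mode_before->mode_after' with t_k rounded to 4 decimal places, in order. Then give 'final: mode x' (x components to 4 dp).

1 1.3671 0->1
final: 1 3.0319

Mode 0: guard c·x = -1.2864 hit at Δt = 1.3671 (t = 1.3671), x⁻ = (1.2864) → reset → x⁺ = (1.7679), jump to mode 1
Mode 1: flow for 0.6914 to horizon, guard not reached → x = (3.0319)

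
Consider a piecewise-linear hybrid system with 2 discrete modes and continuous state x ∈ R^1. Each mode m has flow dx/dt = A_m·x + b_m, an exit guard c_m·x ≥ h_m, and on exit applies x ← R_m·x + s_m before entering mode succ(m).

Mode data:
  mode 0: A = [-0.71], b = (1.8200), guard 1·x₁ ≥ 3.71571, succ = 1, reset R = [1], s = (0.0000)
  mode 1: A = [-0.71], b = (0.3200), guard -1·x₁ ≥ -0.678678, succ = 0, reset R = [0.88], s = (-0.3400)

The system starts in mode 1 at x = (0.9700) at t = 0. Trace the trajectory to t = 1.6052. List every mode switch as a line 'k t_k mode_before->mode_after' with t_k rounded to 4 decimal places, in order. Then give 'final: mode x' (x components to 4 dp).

1 1.1595 1->0
final: 0 0.8828

Mode 1: guard c·x = -0.6787 hit at Δt = 1.1595 (t = 1.1595), x⁻ = (0.6787) → reset → x⁺ = (0.2572), jump to mode 0
Mode 0: flow for 0.4457 to horizon, guard not reached → x = (0.8828)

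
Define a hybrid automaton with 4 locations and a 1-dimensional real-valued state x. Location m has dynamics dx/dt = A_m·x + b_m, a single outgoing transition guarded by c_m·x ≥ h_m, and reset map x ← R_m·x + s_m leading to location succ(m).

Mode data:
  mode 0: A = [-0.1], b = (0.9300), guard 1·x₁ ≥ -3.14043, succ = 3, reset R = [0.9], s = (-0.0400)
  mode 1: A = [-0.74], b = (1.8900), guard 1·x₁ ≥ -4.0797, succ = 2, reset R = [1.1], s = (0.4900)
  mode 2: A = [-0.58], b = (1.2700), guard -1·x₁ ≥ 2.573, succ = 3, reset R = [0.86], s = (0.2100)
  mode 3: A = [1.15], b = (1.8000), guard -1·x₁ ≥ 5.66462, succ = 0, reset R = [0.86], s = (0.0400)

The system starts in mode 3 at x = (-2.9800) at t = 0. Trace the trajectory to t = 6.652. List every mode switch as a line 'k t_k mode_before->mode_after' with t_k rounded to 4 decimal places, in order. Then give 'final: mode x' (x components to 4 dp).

1 0.9251 3->0
2 2.1997 0->3
3 3.1976 3->0
4 4.4722 0->3
5 5.4701 3->0
final: 0 -3.2563

Mode 3: guard c·x = 5.6646 hit at Δt = 0.9251 (t = 0.9251), x⁻ = (-5.6646) → reset → x⁺ = (-4.8316), jump to mode 0
Mode 0: guard c·x = -3.1404 hit at Δt = 1.2746 (t = 2.1997), x⁻ = (-3.1404) → reset → x⁺ = (-2.8664), jump to mode 3
Mode 3: guard c·x = 5.6646 hit at Δt = 0.9979 (t = 3.1976), x⁻ = (-5.6646) → reset → x⁺ = (-4.8316), jump to mode 0
Mode 0: guard c·x = -3.1404 hit at Δt = 1.2746 (t = 4.4722), x⁻ = (-3.1404) → reset → x⁺ = (-2.8664), jump to mode 3
Mode 3: guard c·x = 5.6646 hit at Δt = 0.9979 (t = 5.4701), x⁻ = (-5.6646) → reset → x⁺ = (-4.8316), jump to mode 0
Mode 0: flow for 1.1819 to horizon, guard not reached → x = (-3.2563)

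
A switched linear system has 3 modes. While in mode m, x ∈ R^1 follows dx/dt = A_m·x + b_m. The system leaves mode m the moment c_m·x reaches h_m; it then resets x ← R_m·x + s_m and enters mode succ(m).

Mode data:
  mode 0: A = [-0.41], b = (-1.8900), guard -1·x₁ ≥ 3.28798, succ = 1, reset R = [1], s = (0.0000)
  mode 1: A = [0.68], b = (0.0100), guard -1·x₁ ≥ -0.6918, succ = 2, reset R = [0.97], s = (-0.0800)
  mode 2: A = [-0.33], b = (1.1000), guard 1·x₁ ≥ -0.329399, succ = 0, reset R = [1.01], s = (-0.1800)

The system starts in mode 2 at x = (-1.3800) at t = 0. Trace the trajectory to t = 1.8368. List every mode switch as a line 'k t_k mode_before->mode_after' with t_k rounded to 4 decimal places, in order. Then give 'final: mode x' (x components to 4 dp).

1 0.7642 2->0
final: 0 -1.9705

Mode 2: guard c·x = -0.3294 hit at Δt = 0.7642 (t = 0.7642), x⁻ = (-0.3294) → reset → x⁺ = (-0.5127), jump to mode 0
Mode 0: flow for 1.0726 to horizon, guard not reached → x = (-1.9705)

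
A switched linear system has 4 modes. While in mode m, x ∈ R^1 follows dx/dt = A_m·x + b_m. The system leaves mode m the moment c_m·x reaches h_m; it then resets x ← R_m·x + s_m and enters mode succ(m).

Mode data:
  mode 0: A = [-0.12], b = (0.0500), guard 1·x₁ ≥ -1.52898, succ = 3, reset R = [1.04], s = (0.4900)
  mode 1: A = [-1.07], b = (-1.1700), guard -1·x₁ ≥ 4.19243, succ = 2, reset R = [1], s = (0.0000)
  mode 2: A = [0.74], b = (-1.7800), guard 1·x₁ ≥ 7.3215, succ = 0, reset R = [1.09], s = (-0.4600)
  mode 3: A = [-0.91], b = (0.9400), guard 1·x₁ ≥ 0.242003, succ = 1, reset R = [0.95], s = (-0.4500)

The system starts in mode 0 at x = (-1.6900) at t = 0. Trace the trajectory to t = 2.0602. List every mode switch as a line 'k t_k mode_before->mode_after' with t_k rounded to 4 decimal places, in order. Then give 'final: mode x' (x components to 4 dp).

Mode 0: guard c·x = -1.5290 hit at Δt = 0.6626 (t = 0.6626), x⁻ = (-1.5290) → reset → x⁺ = (-1.1001), jump to mode 3
Mode 3: guard c·x = 0.2420 hit at Δt = 1.0902 (t = 1.7528), x⁻ = (0.2420) → reset → x⁺ = (-0.2201), jump to mode 1
Mode 1: flow for 0.3074 to horizon, guard not reached → x = (-0.4649)

1 0.6626 0->3
2 1.7528 3->1
final: 1 -0.4649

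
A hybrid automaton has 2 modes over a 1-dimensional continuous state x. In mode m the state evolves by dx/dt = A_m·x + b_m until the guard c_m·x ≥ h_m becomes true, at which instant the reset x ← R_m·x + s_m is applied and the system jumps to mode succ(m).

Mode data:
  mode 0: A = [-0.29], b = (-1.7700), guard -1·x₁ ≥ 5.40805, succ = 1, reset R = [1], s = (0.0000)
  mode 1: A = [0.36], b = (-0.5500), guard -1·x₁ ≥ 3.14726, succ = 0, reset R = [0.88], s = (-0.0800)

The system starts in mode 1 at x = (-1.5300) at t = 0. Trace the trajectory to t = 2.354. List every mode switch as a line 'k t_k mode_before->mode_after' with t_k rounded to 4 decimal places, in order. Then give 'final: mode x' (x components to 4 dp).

Mode 1: guard c·x = 3.1473 hit at Δt = 1.1793 (t = 1.1793), x⁻ = (-3.1473) → reset → x⁺ = (-2.8496), jump to mode 0
Mode 0: flow for 1.1747 to horizon, guard not reached → x = (-3.7890)

1 1.1793 1->0
final: 0 -3.7890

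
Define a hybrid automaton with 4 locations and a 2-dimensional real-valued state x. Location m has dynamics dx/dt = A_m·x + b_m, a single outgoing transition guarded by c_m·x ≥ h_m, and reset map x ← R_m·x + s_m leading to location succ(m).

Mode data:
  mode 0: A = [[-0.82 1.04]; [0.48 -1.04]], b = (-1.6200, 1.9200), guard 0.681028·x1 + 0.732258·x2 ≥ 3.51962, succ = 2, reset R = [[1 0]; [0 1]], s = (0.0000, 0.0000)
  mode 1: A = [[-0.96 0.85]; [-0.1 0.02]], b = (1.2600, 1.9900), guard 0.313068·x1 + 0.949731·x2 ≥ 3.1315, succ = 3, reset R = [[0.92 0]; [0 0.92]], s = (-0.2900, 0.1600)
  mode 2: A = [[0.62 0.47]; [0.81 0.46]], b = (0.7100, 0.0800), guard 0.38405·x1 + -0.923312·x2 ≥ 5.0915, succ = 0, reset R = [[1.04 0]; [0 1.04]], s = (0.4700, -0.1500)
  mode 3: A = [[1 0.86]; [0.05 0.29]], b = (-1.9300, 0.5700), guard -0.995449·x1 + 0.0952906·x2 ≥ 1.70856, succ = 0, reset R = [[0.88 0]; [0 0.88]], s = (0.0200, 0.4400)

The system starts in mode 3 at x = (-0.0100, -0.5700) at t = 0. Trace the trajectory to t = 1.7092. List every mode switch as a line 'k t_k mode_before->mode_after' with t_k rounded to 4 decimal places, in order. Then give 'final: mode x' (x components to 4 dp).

Mode 3: guard c·x = 1.7086 hit at Δt = 0.5553 (t = 0.5553), x⁻ = (-1.7499, -0.3498) → reset → x⁺ = (-1.5199, 0.1322), jump to mode 0
Mode 0: flow for 1.1539 to horizon, guard not reached → x = (-1.3240, 0.8613)

1 0.5553 3->0
final: 0 -1.3240 0.8613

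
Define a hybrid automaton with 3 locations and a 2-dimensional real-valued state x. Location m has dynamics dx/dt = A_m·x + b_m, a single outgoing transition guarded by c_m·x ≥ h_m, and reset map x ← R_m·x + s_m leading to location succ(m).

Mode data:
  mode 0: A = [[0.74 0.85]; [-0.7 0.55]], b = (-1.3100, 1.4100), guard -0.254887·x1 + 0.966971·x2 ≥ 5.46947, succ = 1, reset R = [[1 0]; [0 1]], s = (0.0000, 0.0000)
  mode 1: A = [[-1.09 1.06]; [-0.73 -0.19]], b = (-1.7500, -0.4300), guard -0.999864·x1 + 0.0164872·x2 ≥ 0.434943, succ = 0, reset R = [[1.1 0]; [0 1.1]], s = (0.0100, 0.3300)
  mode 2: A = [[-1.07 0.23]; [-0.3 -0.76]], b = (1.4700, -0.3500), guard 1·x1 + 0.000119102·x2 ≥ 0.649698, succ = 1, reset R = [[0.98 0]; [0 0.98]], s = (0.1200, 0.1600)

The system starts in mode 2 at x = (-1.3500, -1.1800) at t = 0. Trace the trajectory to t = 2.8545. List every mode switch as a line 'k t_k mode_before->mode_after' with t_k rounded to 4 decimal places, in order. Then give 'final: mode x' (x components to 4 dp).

Mode 2: guard c·x = 0.6497 hit at Δt = 1.4289 (t = 1.4289), x⁻ = (0.6498, -0.7171) → reset → x⁺ = (0.7568, -0.5428), jump to mode 1
Mode 1: guard c·x = 0.4349 hit at Δt = 0.4667 (t = 1.8956), x⁻ = (-0.4469, -0.7221) → reset → x⁺ = (-0.4816, -0.4643), jump to mode 0
Mode 0: flow for 0.9589 to horizon, guard not reached → x = (-2.2246, 2.1851)

1 1.4289 2->1
2 1.8956 1->0
final: 0 -2.2246 2.1851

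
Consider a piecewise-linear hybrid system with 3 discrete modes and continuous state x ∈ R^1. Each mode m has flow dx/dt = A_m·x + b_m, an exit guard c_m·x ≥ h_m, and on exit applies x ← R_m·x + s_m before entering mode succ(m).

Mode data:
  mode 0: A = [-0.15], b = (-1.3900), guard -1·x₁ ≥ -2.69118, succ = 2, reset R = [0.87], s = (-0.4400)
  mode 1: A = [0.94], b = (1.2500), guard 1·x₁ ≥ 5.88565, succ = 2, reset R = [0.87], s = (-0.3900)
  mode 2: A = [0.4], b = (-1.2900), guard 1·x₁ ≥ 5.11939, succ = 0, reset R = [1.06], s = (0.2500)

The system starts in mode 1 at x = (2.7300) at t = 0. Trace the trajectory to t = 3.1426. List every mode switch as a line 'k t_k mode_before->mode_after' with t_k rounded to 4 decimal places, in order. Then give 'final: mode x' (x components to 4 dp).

Mode 1: guard c·x = 5.8857 hit at Δt = 0.6118 (t = 0.6118), x⁻ = (5.8857) → reset → x⁺ = (4.7305), jump to mode 2
Mode 2: guard c·x = 5.1194 hit at Δt = 0.5744 (t = 1.1862), x⁻ = (5.1194) → reset → x⁺ = (5.6766), jump to mode 0
Mode 0: guard c·x = -2.6912 hit at Δt = 1.4858 (t = 2.6720), x⁻ = (2.6912) → reset → x⁺ = (1.9013), jump to mode 2
Mode 2: flow for 0.4706 to horizon, guard not reached → x = (1.6272)

1 0.6118 1->2
2 1.1862 2->0
3 2.6720 0->2
final: 2 1.6272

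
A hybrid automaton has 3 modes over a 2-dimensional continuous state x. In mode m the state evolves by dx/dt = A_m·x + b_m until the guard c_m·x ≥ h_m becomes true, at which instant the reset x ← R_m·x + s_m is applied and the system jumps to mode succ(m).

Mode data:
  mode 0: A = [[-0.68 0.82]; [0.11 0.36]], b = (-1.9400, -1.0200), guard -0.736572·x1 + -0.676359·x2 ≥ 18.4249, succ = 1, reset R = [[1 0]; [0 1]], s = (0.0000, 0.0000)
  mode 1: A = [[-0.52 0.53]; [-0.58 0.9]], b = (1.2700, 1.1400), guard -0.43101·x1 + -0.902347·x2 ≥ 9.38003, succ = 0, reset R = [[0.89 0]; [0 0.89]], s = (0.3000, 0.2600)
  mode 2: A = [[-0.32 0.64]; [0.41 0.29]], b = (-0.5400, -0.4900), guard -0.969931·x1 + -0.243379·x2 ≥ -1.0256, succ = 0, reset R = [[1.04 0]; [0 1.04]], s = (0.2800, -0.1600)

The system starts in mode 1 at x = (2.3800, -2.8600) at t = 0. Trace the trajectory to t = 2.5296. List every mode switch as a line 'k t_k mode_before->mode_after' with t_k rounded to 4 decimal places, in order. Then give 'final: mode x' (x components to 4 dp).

1 1.5178 1->0
final: 0 -8.5937 -14.1230

Mode 1: guard c·x = 9.3800 hit at Δt = 1.5178 (t = 1.5178), x⁻ = (-1.0840, -9.8774) → reset → x⁺ = (-0.6647, -8.5309), jump to mode 0
Mode 0: flow for 1.0118 to horizon, guard not reached → x = (-8.5937, -14.1230)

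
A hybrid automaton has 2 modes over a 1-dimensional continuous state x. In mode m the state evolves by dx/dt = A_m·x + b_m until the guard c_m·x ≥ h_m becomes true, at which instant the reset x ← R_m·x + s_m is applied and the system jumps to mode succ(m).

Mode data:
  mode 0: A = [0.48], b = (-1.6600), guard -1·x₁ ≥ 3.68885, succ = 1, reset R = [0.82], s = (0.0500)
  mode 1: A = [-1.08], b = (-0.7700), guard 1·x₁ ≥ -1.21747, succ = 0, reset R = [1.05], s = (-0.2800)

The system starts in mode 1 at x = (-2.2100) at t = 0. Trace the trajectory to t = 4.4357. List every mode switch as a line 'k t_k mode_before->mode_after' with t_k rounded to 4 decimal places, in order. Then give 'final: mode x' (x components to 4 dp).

1 1.0071 1->0
2 1.7445 0->1
3 3.1337 1->0
4 3.8711 0->1
final: 1 -1.9423

Mode 1: guard c·x = -1.2175 hit at Δt = 1.0071 (t = 1.0071), x⁻ = (-1.2175) → reset → x⁺ = (-1.5583), jump to mode 0
Mode 0: guard c·x = 3.6888 hit at Δt = 0.7374 (t = 1.7445), x⁻ = (-3.6889) → reset → x⁺ = (-2.9749), jump to mode 1
Mode 1: guard c·x = -1.2175 hit at Δt = 1.3892 (t = 3.1337), x⁻ = (-1.2175) → reset → x⁺ = (-1.5583), jump to mode 0
Mode 0: guard c·x = 3.6888 hit at Δt = 0.7374 (t = 3.8711), x⁻ = (-3.6888) → reset → x⁺ = (-2.9749), jump to mode 1
Mode 1: flow for 0.5646 to horizon, guard not reached → x = (-1.9423)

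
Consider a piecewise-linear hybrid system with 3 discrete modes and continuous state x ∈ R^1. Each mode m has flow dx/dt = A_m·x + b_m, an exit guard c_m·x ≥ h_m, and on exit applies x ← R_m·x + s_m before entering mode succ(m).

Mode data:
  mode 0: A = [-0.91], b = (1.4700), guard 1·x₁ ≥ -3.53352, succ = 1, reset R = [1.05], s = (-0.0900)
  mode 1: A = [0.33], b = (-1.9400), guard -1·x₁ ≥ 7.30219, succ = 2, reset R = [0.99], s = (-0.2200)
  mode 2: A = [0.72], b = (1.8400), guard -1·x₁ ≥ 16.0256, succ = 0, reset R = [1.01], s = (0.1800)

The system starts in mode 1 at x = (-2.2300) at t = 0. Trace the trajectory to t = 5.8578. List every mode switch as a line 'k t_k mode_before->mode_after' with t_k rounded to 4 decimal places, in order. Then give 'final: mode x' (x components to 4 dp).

Mode 1: guard c·x = 7.3022 hit at Δt = 1.4722 (t = 1.4722), x⁻ = (-7.3022) → reset → x⁺ = (-7.4492), jump to mode 2
Mode 2: guard c·x = 16.0256 hit at Δt = 1.4063 (t = 2.8785), x⁻ = (-16.0256) → reset → x⁺ = (-16.0059), jump to mode 0
Mode 0: guard c·x = -3.5335 hit at Δt = 1.3520 (t = 4.2305), x⁻ = (-3.5335) → reset → x⁺ = (-3.8002), jump to mode 1
Mode 1: guard c·x = 7.3022 hit at Δt = 0.9358 (t = 5.1663), x⁻ = (-7.3022) → reset → x⁺ = (-7.4492), jump to mode 2
Mode 2: flow for 0.6915 to horizon, guard not reached → x = (-10.6066)

1 1.4722 1->2
2 2.8785 2->0
3 4.2305 0->1
4 5.1663 1->2
final: 2 -10.6066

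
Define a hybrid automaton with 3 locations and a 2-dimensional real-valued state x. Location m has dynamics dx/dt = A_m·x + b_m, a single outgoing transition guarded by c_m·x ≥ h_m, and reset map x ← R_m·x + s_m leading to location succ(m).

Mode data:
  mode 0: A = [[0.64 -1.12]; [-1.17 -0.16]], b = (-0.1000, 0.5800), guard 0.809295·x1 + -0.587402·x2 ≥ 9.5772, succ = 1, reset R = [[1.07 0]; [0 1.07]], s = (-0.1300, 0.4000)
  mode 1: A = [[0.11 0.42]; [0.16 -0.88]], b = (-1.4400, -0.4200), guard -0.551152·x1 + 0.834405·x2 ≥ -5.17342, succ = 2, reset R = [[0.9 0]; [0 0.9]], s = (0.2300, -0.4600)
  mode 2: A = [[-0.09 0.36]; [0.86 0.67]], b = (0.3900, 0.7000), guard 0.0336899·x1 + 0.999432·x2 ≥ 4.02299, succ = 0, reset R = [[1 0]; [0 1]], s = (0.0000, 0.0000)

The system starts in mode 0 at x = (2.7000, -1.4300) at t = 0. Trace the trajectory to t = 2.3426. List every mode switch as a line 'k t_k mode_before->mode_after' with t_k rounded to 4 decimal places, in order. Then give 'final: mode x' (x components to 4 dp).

1 0.8390 0->1
2 1.7622 1->2
final: 2 5.9227 1.0027

Mode 0: guard c·x = 9.5772 hit at Δt = 0.8390 (t = 0.8390), x⁻ = (8.0014, -5.2804) → reset → x⁺ = (8.4315, -5.2500), jump to mode 1
Mode 1: guard c·x = -5.1734 hit at Δt = 0.9232 (t = 1.7622), x⁻ = (6.5731, -1.8584) → reset → x⁺ = (6.1458, -2.1325), jump to mode 2
Mode 2: flow for 0.5804 to horizon, guard not reached → x = (5.9227, 1.0027)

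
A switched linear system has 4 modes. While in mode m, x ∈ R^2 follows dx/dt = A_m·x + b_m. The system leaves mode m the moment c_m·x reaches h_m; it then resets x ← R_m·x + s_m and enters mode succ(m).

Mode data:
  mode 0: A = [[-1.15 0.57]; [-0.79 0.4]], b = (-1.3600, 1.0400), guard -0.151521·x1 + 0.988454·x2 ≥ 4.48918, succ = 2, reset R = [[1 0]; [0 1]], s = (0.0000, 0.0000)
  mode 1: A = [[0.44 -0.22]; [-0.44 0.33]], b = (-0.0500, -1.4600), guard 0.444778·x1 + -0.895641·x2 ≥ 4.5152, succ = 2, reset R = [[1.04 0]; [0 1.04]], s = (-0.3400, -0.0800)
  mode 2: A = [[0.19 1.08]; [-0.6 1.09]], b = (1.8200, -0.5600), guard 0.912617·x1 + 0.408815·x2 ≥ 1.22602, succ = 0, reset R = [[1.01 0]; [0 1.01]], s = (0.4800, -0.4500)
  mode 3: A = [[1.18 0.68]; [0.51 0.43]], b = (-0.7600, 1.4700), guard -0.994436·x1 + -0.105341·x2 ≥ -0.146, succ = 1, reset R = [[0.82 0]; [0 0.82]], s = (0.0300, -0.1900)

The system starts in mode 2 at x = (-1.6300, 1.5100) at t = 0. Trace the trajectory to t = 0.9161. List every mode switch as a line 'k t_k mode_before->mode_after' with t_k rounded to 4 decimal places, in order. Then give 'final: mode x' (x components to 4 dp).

1 0.4800 2->0
final: 0 0.4350 2.7775

Mode 2: guard c·x = 1.2260 hit at Δt = 0.4800 (t = 0.4800), x⁻ = (0.2172, 2.5141) → reset → x⁺ = (0.6994, 2.0893), jump to mode 0
Mode 0: flow for 0.4361 to horizon, guard not reached → x = (0.4350, 2.7775)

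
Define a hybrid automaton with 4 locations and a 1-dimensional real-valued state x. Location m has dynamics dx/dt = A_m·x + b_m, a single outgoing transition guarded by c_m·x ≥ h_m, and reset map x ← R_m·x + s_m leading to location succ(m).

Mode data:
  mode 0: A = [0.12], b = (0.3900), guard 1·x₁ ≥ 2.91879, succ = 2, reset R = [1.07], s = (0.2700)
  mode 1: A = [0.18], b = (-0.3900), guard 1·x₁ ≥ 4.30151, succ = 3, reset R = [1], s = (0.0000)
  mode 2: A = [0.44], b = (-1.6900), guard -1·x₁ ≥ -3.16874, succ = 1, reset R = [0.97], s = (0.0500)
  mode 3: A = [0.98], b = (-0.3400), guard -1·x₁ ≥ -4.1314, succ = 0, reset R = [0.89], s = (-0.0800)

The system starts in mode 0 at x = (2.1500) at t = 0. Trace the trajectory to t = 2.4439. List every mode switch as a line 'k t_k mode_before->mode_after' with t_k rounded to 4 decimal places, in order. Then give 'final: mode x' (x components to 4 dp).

Mode 0: guard c·x = 2.9188 hit at Δt = 1.1092 (t = 1.1092), x⁻ = (2.9188) → reset → x⁺ = (3.3931), jump to mode 2
Mode 2: guard c·x = -3.1687 hit at Δt = 0.9231 (t = 2.0323), x⁻ = (3.1687) → reset → x⁺ = (3.1237), jump to mode 1
Mode 1: flow for 0.4116 to horizon, guard not reached → x = (3.1973)

1 1.1092 0->2
2 2.0323 2->1
final: 1 3.1973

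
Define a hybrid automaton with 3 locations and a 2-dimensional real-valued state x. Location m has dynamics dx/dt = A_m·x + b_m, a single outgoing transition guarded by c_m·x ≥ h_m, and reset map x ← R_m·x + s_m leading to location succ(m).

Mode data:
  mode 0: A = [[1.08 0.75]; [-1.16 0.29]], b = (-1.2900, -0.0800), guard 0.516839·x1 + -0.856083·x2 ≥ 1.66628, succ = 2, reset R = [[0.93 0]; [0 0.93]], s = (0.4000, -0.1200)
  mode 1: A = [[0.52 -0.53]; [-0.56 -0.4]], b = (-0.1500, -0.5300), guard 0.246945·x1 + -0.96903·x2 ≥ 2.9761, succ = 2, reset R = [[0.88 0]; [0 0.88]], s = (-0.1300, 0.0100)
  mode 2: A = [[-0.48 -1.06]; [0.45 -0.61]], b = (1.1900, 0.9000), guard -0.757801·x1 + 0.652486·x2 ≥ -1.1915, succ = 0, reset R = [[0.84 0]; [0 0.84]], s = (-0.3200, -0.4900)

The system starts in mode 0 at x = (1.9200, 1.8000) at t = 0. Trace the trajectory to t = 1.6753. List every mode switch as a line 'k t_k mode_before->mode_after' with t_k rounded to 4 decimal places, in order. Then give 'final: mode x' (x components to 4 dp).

Mode 0: guard c·x = 1.6663 hit at Δt = 0.6133 (t = 0.6133), x⁻ = (3.3457, 0.0735) → reset → x⁺ = (3.5115, -0.0516), jump to mode 2
Mode 2: guard c·x = -1.1915 hit at Δt = 0.7283 (t = 1.3416), x⁻ = (2.7170, 1.3295) → reset → x⁺ = (1.9623, 0.6268), jump to mode 0
Mode 0: flow for 0.3337 to horizon, guard not reached → x = (2.3706, -0.2189)

1 0.6133 0->2
2 1.3416 2->0
final: 0 2.3706 -0.2189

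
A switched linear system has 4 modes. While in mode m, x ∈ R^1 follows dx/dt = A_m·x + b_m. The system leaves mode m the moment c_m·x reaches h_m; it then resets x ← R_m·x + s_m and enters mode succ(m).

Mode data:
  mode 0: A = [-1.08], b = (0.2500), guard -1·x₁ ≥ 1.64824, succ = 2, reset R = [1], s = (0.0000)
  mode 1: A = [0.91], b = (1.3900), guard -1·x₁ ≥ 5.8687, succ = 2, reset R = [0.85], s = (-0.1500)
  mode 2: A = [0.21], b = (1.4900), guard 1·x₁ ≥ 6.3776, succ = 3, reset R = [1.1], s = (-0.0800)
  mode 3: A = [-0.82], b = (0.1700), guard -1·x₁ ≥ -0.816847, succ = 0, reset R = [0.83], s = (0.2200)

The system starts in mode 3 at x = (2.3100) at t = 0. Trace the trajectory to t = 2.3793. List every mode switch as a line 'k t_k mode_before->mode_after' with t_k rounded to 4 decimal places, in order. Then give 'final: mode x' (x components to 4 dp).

Mode 3: guard c·x = -0.8168 hit at Δt = 1.5101 (t = 1.5101), x⁻ = (0.8168) → reset → x⁺ = (0.8980), jump to mode 0
Mode 0: flow for 0.8692 to horizon, guard not reached → x = (0.4922)

1 1.5101 3->0
final: 0 0.4922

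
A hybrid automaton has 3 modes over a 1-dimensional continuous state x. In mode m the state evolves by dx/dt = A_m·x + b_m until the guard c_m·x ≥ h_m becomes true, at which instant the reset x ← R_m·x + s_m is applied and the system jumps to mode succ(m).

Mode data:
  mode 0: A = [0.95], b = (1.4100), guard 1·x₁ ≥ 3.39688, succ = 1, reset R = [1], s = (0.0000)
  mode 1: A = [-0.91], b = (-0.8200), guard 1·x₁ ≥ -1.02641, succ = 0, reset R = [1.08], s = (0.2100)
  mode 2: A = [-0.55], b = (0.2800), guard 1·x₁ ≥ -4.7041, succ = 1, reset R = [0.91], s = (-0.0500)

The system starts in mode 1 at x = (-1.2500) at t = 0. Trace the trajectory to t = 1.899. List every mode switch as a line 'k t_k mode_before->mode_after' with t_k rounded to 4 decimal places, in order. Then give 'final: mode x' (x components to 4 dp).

Mode 1: guard c·x = -1.0264 hit at Δt = 1.1253 (t = 1.1253), x⁻ = (-1.0264) → reset → x⁺ = (-0.8985), jump to mode 0
Mode 0: flow for 0.7737 to horizon, guard not reached → x = (-0.2627)

1 1.1253 1->0
final: 0 -0.2627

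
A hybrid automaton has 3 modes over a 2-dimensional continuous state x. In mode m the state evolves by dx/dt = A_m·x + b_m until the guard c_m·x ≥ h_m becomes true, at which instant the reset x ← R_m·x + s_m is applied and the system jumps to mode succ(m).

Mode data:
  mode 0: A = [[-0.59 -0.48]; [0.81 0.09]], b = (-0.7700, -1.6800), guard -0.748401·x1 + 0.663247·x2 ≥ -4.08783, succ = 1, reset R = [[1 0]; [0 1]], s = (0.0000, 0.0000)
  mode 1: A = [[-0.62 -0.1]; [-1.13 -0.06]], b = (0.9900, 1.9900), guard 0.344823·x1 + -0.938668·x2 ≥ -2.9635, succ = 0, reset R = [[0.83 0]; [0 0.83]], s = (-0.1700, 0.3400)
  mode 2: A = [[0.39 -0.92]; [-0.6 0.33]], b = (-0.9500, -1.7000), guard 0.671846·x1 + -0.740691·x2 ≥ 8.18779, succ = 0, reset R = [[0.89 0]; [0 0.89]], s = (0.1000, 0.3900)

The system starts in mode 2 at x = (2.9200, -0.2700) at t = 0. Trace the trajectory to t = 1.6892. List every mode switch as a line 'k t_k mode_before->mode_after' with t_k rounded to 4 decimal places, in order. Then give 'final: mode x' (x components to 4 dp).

1 1.0646 2->0
final: 0 4.3785 -3.2953

Mode 2: guard c·x = 8.1878 hit at Δt = 1.0646 (t = 1.0646), x⁻ = (6.0917, -5.5287) → reset → x⁺ = (5.5217, -4.5306), jump to mode 0
Mode 0: flow for 0.6246 to horizon, guard not reached → x = (4.3785, -3.2953)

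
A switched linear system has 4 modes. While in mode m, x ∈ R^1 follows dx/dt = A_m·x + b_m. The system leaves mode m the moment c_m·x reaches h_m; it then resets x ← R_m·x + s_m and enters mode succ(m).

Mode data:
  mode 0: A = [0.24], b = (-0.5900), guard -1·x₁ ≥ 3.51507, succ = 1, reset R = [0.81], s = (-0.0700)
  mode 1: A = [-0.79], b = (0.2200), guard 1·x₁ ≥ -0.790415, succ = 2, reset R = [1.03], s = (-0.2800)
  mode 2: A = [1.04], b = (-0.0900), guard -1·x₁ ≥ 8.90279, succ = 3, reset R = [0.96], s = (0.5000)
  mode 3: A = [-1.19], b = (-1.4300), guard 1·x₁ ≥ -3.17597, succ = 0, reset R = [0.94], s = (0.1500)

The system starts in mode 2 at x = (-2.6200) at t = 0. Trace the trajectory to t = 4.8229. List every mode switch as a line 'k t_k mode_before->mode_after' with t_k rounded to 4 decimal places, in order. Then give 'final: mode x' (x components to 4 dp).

Mode 2: guard c·x = 8.9028 hit at Δt = 1.1542 (t = 1.1542), x⁻ = (-8.9028) → reset → x⁺ = (-8.0467), jump to mode 3
Mode 3: guard c·x = -3.1760 hit at Δt = 1.0448 (t = 2.1990), x⁻ = (-3.1760) → reset → x⁺ = (-2.8354), jump to mode 0
Mode 0: guard c·x = 3.5151 hit at Δt = 0.5033 (t = 2.7023), x⁻ = (-3.5151) → reset → x⁺ = (-2.9172), jump to mode 1
Mode 1: guard c·x = -0.7904 hit at Δt = 1.3863 (t = 4.0886), x⁻ = (-0.7904) → reset → x⁺ = (-1.0941), jump to mode 2
Mode 2: flow for 0.7343 to horizon, guard not reached → x = (-2.4474)

1 1.1542 2->3
2 2.1990 3->0
3 2.7023 0->1
4 4.0886 1->2
final: 2 -2.4474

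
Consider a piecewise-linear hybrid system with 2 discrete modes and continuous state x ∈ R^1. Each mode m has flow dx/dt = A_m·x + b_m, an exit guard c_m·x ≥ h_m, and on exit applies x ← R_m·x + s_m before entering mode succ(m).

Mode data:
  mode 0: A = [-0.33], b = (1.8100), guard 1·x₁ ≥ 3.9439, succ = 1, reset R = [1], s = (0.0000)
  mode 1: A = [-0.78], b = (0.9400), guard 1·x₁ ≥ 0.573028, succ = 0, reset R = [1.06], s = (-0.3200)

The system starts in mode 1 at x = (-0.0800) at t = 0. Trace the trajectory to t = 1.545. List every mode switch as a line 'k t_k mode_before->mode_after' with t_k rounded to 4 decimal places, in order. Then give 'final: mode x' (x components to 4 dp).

1 0.9097 1->0
final: 0 1.2704

Mode 1: guard c·x = 0.5730 hit at Δt = 0.9097 (t = 0.9097), x⁻ = (0.5730) → reset → x⁺ = (0.2874), jump to mode 0
Mode 0: flow for 0.6353 to horizon, guard not reached → x = (1.2704)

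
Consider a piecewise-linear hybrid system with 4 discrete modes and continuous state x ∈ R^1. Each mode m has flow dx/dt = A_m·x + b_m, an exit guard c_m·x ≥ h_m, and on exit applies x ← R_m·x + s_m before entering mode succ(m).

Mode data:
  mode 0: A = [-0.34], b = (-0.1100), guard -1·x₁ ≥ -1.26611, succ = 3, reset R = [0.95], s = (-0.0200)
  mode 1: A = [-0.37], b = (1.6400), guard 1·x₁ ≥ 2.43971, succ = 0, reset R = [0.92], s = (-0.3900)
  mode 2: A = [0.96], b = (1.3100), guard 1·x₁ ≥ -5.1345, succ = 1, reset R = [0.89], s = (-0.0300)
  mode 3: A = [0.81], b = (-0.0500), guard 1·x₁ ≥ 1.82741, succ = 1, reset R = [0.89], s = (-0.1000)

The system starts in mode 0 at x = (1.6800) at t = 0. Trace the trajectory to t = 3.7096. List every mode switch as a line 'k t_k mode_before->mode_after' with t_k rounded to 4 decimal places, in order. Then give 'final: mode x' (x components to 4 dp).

1 0.6806 0->3
2 1.2414 3->1
3 2.2611 1->0
4 3.1874 0->3
final: 3 1.7731

Mode 0: guard c·x = -1.2661 hit at Δt = 0.6806 (t = 0.6806), x⁻ = (1.2661) → reset → x⁺ = (1.1828), jump to mode 3
Mode 3: guard c·x = 1.8274 hit at Δt = 0.5608 (t = 1.2414), x⁻ = (1.8274) → reset → x⁺ = (1.5264), jump to mode 1
Mode 1: guard c·x = 2.4397 hit at Δt = 1.0197 (t = 2.2611), x⁻ = (2.4397) → reset → x⁺ = (1.8545), jump to mode 0
Mode 0: guard c·x = -1.2661 hit at Δt = 0.9263 (t = 3.1874), x⁻ = (1.2661) → reset → x⁺ = (1.1828), jump to mode 3
Mode 3: flow for 0.5222 to horizon, guard not reached → x = (1.7731)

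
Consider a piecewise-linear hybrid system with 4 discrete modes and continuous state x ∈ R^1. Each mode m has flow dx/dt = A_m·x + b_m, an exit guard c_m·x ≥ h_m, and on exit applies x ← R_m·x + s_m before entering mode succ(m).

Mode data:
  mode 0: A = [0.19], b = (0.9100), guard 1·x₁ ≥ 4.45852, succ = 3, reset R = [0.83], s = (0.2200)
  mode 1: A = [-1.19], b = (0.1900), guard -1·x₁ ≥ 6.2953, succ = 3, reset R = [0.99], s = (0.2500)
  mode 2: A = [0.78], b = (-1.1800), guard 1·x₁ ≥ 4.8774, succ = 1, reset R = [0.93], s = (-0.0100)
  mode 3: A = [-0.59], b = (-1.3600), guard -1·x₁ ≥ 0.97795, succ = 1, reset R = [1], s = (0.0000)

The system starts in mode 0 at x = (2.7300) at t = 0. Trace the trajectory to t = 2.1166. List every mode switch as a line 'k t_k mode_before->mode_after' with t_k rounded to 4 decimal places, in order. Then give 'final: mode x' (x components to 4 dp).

1 1.0890 0->3
final: 3 1.0902

Mode 0: guard c·x = 4.4585 hit at Δt = 1.0890 (t = 1.0890), x⁻ = (4.4585) → reset → x⁺ = (3.9206), jump to mode 3
Mode 3: flow for 1.0276 to horizon, guard not reached → x = (1.0902)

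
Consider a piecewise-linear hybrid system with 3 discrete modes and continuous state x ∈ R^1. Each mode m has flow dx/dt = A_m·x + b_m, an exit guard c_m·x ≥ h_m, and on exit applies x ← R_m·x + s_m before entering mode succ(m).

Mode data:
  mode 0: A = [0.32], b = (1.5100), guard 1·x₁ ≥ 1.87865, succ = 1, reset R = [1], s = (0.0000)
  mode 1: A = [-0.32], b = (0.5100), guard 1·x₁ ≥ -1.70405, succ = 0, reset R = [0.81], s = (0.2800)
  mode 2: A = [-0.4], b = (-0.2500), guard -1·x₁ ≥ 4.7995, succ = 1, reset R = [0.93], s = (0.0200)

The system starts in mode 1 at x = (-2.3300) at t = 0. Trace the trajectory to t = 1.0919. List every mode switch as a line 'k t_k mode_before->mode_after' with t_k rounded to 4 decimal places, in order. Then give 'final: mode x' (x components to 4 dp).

1 0.5431 1->0
final: 0 -0.4056

Mode 1: guard c·x = -1.7041 hit at Δt = 0.5431 (t = 0.5431), x⁻ = (-1.7041) → reset → x⁺ = (-1.1003), jump to mode 0
Mode 0: flow for 0.5488 to horizon, guard not reached → x = (-0.4056)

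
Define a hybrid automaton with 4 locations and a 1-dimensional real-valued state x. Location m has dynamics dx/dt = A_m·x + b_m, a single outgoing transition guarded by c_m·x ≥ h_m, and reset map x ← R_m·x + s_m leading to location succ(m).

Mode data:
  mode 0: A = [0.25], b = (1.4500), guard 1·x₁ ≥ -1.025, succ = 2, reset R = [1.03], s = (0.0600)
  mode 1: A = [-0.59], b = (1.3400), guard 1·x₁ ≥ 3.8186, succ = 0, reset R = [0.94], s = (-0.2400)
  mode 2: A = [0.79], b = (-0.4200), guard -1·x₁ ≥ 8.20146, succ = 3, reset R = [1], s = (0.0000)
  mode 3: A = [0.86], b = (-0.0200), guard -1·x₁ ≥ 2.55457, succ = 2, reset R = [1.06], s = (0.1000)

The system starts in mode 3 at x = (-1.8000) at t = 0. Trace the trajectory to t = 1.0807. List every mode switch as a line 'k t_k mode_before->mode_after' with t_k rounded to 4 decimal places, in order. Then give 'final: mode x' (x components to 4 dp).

Mode 3: guard c·x = 2.5546 hit at Δt = 0.4027 (t = 0.4027), x⁻ = (-2.5546) → reset → x⁺ = (-2.6078), jump to mode 2
Mode 2: flow for 0.6780 to horizon, guard not reached → x = (-4.8322)

1 0.4027 3->2
final: 2 -4.8322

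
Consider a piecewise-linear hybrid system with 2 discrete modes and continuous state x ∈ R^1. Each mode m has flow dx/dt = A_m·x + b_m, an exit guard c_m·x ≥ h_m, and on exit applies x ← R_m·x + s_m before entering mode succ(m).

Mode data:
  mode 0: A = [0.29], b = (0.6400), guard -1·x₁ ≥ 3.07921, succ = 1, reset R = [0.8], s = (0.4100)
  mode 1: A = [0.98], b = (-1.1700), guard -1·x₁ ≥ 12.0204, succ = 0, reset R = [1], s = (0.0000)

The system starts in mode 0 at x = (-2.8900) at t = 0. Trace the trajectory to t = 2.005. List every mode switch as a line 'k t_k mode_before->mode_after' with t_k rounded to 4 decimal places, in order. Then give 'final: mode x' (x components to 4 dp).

Mode 0: guard c·x = 3.0792 hit at Δt = 0.8431 (t = 0.8431), x⁻ = (-3.0792) → reset → x⁺ = (-2.0534), jump to mode 1
Mode 1: flow for 1.1619 to horizon, guard not reached → x = (-8.9458)

1 0.8431 0->1
final: 1 -8.9458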